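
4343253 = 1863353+2479900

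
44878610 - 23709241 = 21169369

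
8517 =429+8088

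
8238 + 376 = 8614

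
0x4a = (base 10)74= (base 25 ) 2o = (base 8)112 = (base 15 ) 4e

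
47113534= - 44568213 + 91681747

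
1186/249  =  4 + 190/249= 4.76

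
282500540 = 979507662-697007122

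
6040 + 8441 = 14481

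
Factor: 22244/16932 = 67/51 = 3^( - 1)*17^( - 1)*67^1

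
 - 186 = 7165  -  7351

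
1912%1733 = 179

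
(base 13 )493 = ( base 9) 1074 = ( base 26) 14g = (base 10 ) 796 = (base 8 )1434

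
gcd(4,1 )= 1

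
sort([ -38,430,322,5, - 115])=[ - 115,- 38, 5,322, 430]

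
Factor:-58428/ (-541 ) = 108 = 2^2*3^3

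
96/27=32/9 = 3.56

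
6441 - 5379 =1062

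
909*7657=6960213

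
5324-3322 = 2002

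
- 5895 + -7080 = - 12975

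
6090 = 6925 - 835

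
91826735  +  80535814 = 172362549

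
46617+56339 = 102956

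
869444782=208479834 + 660964948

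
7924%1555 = 149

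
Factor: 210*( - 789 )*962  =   - 2^2*3^2*5^1*7^1 * 13^1 * 37^1*263^1=-  159393780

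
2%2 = 0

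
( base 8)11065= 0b1001000110101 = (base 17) g23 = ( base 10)4661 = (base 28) 5qd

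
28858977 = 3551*8127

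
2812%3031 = 2812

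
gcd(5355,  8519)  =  7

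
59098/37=59098/37= 1597.24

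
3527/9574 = 3527/9574 = 0.37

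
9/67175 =9/67175 = 0.00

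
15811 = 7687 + 8124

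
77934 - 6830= 71104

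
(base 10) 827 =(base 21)1I8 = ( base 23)1CM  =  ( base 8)1473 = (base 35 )nm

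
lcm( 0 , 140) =0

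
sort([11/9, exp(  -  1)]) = [exp(-1) , 11/9]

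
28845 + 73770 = 102615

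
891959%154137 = 121274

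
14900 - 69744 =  - 54844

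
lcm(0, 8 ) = 0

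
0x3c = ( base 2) 111100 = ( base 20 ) 30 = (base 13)48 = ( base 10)60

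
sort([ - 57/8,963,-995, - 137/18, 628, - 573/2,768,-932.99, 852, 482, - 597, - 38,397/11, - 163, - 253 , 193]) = [- 995,- 932.99,-597, - 573/2, - 253, - 163 , - 38, - 137/18 , - 57/8,397/11,193, 482 , 628, 768,  852, 963] 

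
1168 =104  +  1064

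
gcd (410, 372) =2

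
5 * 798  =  3990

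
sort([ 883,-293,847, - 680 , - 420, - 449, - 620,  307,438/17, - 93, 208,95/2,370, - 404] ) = [  -  680,-620, - 449, - 420 , - 404,-293,  -  93, 438/17,95/2,208, 307,370,847,883 ] 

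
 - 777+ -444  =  -1221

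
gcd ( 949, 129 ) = 1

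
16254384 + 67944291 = 84198675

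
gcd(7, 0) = 7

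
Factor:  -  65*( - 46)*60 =179400 = 2^3*3^1*5^2*13^1*23^1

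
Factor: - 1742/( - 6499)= 26/97 = 2^1 * 13^1* 97^( - 1) 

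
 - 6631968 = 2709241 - 9341209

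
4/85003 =4/85003 = 0.00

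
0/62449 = 0  =  0.00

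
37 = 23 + 14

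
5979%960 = 219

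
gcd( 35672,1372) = 1372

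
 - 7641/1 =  - 7641   =  - 7641.00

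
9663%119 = 24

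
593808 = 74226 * 8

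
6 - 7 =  -1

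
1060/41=1060/41 = 25.85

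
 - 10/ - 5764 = 5/2882  =  0.00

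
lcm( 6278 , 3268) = 238564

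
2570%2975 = 2570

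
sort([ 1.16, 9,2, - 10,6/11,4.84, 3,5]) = [ - 10,6/11,1.16, 2, 3,4.84,5, 9]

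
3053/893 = 3053/893 = 3.42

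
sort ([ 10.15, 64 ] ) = [10.15,64]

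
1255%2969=1255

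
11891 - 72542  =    -  60651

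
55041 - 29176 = 25865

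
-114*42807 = -4879998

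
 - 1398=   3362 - 4760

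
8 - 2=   6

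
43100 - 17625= 25475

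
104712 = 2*52356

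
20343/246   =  82 + 57/82 = 82.70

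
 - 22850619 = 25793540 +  - 48644159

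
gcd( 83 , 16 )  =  1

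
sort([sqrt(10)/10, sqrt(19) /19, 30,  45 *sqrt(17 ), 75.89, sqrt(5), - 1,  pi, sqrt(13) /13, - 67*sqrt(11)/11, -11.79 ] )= [ - 67 * sqrt( 11)/11, - 11.79, - 1,sqrt( 19) /19,  sqrt( 13) /13,sqrt(10)/10, sqrt(5 ), pi,30,  75.89,45 * sqrt(17)]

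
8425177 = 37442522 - 29017345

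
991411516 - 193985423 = 797426093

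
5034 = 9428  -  4394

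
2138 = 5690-3552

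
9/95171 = 9/95171 = 0.00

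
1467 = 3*489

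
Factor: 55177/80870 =2^( - 1)*5^( - 1)*23^1 * 2399^1*8087^( - 1) 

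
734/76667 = 734/76667 = 0.01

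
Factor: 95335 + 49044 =144379  =  144379^1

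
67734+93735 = 161469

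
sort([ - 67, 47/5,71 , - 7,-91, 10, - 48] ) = [ - 91, - 67,- 48, - 7, 47/5,10, 71]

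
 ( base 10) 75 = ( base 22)39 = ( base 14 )55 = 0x4B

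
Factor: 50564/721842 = 2^1*3^(-1)*11^( - 1)*10937^(-1 )*12641^1 = 25282/360921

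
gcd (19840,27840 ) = 320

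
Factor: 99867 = 3^1  *33289^1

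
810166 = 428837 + 381329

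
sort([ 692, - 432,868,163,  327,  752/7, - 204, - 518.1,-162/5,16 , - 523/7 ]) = [ - 518.1, - 432, - 204, - 523/7, - 162/5 , 16, 752/7, 163,  327,692, 868]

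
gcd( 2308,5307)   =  1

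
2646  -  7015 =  - 4369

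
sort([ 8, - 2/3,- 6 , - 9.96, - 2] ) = [  -  9.96,  -  6, - 2, - 2/3,8 ]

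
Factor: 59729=59729^1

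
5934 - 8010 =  - 2076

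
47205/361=130 + 275/361 = 130.76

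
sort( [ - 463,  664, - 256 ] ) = [-463, - 256,  664 ]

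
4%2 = 0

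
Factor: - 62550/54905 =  -90/79 = - 2^1*3^2*5^1 * 79^( - 1)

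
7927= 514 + 7413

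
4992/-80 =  -63 + 3/5= - 62.40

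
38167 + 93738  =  131905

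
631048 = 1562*404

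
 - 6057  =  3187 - 9244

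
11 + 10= 21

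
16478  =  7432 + 9046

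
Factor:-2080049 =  - 2080049^1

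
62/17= 62/17 = 3.65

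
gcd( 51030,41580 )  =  1890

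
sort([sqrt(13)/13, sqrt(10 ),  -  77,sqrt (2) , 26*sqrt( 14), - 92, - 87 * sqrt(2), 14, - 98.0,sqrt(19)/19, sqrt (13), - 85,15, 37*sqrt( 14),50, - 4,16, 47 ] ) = [ - 87*sqrt(2), - 98.0, - 92 , - 85, - 77, - 4,sqrt(19 ) /19 , sqrt( 13 ) /13,sqrt( 2), sqrt( 10 ),sqrt( 13 ),14,15,16,  47,50, 26*sqrt( 14),37*sqrt(14 )]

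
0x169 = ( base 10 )361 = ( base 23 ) FG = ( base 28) cp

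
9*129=1161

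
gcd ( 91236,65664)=12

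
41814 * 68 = 2843352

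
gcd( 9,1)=1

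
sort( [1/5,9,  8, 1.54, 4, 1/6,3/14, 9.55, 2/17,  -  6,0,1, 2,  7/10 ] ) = [ - 6,0,2/17,  1/6, 1/5,3/14,7/10, 1 , 1.54,2,  4, 8  ,  9,9.55]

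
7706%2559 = 29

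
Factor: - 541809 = -3^4*6689^1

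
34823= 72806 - 37983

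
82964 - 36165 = 46799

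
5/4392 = 5/4392 = 0.00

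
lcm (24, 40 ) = 120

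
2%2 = 0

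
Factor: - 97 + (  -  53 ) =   -  2^1*3^1 *5^2 = - 150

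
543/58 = 9 + 21/58 = 9.36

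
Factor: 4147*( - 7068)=- 2^2*3^1 * 11^1*13^1* 19^1*29^1*31^1 =- 29310996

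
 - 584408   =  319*( - 1832) 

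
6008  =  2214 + 3794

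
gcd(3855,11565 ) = 3855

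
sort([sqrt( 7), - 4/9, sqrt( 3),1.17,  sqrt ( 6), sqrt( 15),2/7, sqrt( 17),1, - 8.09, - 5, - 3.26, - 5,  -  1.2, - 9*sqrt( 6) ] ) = [ - 9*sqrt(6), - 8.09,-5, - 5, - 3.26, - 1.2 ,  -  4/9, 2/7, 1,1.17,sqrt (3),sqrt ( 6), sqrt( 7),  sqrt( 15), sqrt( 17) ]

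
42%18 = 6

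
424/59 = 424/59 = 7.19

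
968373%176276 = 86993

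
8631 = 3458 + 5173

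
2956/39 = 75 + 31/39 = 75.79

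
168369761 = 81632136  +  86737625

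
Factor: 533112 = 2^3*3^1*97^1*229^1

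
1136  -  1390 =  - 254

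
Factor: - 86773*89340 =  - 7752299820 = -  2^2 * 3^1*5^1 * 19^1*1489^1 * 4567^1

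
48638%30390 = 18248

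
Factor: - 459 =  - 3^3*17^1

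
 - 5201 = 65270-70471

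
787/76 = 10 + 27/76 = 10.36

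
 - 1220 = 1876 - 3096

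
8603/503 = 8603/503 = 17.10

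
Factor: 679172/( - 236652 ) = -353/123 = -3^( - 1 ) * 41^( - 1) * 353^1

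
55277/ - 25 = - 55277/25  =  -2211.08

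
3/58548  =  1/19516 = 0.00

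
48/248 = 6/31  =  0.19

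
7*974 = 6818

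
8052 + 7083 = 15135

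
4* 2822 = 11288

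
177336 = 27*6568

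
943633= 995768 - 52135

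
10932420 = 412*26535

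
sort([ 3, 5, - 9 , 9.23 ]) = [  -  9, 3,5,9.23 ] 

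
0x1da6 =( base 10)7590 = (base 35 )66U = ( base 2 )1110110100110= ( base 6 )55050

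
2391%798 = 795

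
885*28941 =25612785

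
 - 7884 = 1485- 9369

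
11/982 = 11/982 = 0.01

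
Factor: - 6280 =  - 2^3*5^1*157^1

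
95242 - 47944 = 47298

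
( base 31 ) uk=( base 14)4bc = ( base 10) 950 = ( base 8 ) 1666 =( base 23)1I7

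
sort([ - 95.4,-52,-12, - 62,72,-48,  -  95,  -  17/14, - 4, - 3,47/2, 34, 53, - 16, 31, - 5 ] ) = [ - 95.4,  -  95,-62, - 52, - 48, - 16,  -  12, - 5, - 4, - 3, - 17/14, 47/2, 31 , 34,  53,  72 ] 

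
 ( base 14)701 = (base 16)55D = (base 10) 1373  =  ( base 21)328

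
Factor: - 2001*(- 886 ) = 2^1* 3^1*23^1*29^1*443^1 = 1772886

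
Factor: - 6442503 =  - 3^1*2147501^1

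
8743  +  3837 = 12580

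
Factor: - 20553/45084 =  - 2^ ( - 2 )*17^( - 1)*31^1 = - 31/68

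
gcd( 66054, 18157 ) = 1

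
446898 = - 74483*(  -  6)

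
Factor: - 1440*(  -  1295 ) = 1864800 = 2^5*3^2  *5^2*7^1*37^1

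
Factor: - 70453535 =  - 5^1*853^1*16519^1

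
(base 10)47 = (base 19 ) 29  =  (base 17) 2d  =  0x2F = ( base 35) 1C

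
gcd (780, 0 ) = 780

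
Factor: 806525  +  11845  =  2^1 *3^3 * 5^1*7^1*433^1 = 818370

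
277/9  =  30 + 7/9 = 30.78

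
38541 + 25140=63681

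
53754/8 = 6719 + 1/4 = 6719.25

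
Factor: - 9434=-2^1*53^1*89^1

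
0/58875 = 0= 0.00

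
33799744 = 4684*7216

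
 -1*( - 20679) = 20679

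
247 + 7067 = 7314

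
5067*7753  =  39284451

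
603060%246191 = 110678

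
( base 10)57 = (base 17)36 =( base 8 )71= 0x39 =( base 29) 1s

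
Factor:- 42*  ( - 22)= 924 = 2^2*3^1*7^1*11^1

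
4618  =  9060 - 4442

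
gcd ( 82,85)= 1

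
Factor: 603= 3^2 * 67^1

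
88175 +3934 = 92109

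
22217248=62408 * 356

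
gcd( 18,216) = 18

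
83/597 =83/597  =  0.14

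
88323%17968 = 16451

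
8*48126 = 385008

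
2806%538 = 116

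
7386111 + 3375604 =10761715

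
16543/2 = 16543/2 = 8271.50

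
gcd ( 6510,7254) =186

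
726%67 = 56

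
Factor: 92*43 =2^2*23^1*43^1 = 3956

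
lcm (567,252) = 2268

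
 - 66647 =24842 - 91489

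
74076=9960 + 64116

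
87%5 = 2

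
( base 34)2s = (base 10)96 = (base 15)66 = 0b1100000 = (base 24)40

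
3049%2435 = 614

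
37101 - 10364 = 26737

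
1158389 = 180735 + 977654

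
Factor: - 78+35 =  - 43 = -43^1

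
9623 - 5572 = 4051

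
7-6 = 1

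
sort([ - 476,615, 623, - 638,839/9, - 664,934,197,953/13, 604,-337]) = [ -664, -638, - 476,-337,  953/13,839/9,197,604,615,623, 934]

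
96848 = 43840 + 53008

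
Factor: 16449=3^1*5483^1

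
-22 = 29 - 51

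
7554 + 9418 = 16972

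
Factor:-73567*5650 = -2^1*5^2*13^1 * 113^1*5659^1 =- 415653550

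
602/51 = 602/51 = 11.80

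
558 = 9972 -9414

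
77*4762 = 366674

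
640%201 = 37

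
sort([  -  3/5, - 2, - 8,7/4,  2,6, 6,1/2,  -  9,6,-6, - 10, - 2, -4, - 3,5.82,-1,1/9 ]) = [ - 10, - 9,-8,  -  6,-4,-3,-2, - 2,-1, - 3/5 , 1/9  ,  1/2, 7/4, 2,5.82, 6, 6 , 6]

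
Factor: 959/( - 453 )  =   -3^( - 1)*7^1*137^1*151^( - 1)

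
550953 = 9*61217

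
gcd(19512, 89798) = 2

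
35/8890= 1/254= 0.00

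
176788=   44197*4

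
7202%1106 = 566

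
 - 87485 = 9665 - 97150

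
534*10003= 5341602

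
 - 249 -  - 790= 541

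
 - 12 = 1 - 13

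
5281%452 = 309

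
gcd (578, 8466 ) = 34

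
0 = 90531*0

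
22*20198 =444356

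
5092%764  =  508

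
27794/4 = 13897/2 =6948.50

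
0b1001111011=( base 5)10020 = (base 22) 16j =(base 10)635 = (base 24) 12B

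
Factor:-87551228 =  - 2^2 * 21887807^1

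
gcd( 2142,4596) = 6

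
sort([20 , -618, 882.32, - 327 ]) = [ - 618, - 327, 20,882.32]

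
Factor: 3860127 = 3^2*439^1*977^1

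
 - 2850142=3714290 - 6564432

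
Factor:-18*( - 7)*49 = 6174 = 2^1*3^2*7^3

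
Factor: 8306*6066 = 2^2 *3^2 * 337^1*4153^1 = 50384196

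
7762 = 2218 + 5544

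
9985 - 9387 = 598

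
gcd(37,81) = 1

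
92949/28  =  92949/28 = 3319.61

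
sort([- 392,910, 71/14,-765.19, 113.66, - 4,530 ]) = [ - 765.19, - 392, - 4 , 71/14, 113.66, 530,910]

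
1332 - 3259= -1927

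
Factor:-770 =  - 2^1 * 5^1*7^1*11^1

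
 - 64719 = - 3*21573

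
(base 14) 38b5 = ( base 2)10011011100111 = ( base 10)9959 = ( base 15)2E3E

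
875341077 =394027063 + 481314014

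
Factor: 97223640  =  2^3*3^1*5^1 * 109^1*7433^1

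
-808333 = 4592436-5400769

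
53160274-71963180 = -18802906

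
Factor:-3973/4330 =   -  2^( - 1)*5^(  -  1)*29^1*137^1*433^ ( - 1 ) 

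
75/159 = 25/53 = 0.47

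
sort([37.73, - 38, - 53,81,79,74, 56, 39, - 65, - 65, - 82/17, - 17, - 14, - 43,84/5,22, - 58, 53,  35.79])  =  [ - 65, - 65,-58, - 53, - 43, - 38, - 17, - 14, - 82/17 , 84/5,22,35.79,37.73,39,53,56, 74, 79,81]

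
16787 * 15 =251805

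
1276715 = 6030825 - 4754110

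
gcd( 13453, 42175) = 1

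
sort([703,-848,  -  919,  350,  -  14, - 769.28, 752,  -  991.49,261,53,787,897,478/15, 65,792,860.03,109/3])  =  [ - 991.49 ,  -  919, - 848, - 769.28, - 14, 478/15,109/3,53,65, 261,350,703,  752,787,792,860.03,897]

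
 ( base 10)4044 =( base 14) 168C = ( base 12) 2410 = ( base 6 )30420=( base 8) 7714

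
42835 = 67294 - 24459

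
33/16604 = 33/16604 = 0.00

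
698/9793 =698/9793 = 0.07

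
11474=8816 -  - 2658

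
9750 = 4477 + 5273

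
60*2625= 157500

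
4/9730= 2/4865 = 0.00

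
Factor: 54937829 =17^1*73^1*44269^1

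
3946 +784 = 4730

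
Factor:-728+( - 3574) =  - 2^1*3^2  *239^1 = - 4302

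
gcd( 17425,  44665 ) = 5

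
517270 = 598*865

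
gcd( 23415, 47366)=1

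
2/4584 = 1/2292 = 0.00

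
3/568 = 3/568 = 0.01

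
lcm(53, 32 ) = 1696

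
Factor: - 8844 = -2^2 * 3^1*11^1*67^1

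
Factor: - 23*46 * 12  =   - 2^3 * 3^1 * 23^2 =- 12696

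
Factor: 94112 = 2^5*17^1*173^1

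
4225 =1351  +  2874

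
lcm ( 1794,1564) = 60996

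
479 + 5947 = 6426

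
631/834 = 631/834 = 0.76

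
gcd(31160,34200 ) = 760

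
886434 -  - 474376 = 1360810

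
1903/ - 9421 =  - 1903/9421 = - 0.20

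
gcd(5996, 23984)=5996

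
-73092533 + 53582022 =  - 19510511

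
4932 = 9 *548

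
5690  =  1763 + 3927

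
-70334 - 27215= - 97549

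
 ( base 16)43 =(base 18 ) 3d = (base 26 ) 2f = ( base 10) 67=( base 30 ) 27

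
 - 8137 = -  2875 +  - 5262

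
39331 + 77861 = 117192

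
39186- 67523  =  - 28337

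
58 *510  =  29580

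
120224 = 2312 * 52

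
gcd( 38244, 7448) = 4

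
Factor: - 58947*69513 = - 4097582811 = -3^2*7^2*17^1*29^1*47^1*401^1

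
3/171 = 1/57  =  0.02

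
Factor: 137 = 137^1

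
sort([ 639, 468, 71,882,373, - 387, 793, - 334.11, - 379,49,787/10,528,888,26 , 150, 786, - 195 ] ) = [  -  387,  -  379,-334.11, - 195, 26, 49,71, 787/10 , 150,373, 468,528,639,786, 793,882, 888 ] 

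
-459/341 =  - 2+ 223/341 = - 1.35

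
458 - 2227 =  - 1769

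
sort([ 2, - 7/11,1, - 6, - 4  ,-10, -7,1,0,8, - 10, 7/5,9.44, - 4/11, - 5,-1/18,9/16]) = [ - 10 , - 10, - 7, - 6, - 5, - 4, - 7/11, - 4/11, - 1/18,0, 9/16,1,1,7/5,2, 8,9.44]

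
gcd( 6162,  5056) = 158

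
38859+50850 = 89709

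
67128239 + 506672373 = 573800612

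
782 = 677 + 105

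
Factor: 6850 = 2^1*5^2*137^1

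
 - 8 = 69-77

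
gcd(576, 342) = 18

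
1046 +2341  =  3387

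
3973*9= 35757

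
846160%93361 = 5911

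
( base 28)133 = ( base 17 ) 304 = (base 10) 871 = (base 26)17d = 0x367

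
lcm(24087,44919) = 1662003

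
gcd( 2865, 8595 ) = 2865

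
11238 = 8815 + 2423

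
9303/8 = 1162 + 7/8 =1162.88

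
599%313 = 286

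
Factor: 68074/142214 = 101/211= 101^1*211^( -1)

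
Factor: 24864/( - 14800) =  - 42/25 =- 2^1 * 3^1*5^( - 2) * 7^1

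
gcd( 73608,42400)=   8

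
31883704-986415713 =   -  954532009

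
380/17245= 76/3449 =0.02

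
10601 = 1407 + 9194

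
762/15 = 254/5 = 50.80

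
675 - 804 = -129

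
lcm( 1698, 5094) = 5094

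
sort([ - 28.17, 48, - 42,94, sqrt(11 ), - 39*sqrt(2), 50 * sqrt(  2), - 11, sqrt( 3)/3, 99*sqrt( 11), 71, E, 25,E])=[ - 39*sqrt( 2), - 42, - 28.17, - 11, sqrt( 3)/3,E, E, sqrt( 11 ) , 25, 48,50*sqrt(2), 71,94, 99*sqrt( 11)]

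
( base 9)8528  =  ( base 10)6263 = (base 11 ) 4784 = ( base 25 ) a0d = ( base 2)1100001110111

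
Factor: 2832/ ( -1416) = -2^1 = -2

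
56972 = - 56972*(- 1)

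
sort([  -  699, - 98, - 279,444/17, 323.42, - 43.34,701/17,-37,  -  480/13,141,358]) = [-699, - 279 ,- 98, - 43.34 , - 37, - 480/13,444/17, 701/17 , 141,323.42,358]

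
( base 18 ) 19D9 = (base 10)8991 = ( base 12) 5253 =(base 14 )33c3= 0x231f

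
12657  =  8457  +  4200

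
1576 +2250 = 3826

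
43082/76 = 566 + 33/38=566.87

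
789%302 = 185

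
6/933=2/311=0.01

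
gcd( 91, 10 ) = 1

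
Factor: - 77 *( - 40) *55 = 2^3*5^2 * 7^1*11^2 = 169400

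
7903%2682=2539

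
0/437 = 0 = 0.00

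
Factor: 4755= 3^1*5^1 * 317^1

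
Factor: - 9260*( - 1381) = 12788060 = 2^2*5^1*463^1*1381^1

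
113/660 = 113/660 = 0.17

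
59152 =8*7394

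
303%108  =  87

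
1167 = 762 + 405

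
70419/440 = 160+ 19/440 = 160.04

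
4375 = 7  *625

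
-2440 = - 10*244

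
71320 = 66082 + 5238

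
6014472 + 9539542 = 15554014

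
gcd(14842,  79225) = 1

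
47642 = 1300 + 46342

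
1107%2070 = 1107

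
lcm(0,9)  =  0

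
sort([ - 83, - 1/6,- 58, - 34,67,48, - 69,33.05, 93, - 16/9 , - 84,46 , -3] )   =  [ - 84, - 83, - 69, - 58 , - 34, -3 , - 16/9, - 1/6, 33.05,  46,48, 67, 93]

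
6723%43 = 15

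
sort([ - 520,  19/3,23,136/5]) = [ -520,19/3,23,136/5] 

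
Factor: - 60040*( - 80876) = 4855795040 = 2^5*5^1*19^1*79^1 * 20219^1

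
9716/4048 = 2429/1012 =2.40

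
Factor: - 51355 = - 5^1*10271^1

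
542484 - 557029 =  -14545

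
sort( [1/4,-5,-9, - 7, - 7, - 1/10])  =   [ - 9, - 7, - 7, - 5, - 1/10,  1/4]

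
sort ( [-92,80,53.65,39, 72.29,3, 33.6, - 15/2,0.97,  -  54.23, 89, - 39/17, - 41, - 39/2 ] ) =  [ - 92, - 54.23, - 41,  -  39/2, - 15/2, - 39/17, 0.97,3, 33.6, 39,53.65, 72.29,80,89 ]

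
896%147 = 14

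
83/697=83/697 = 0.12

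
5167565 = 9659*535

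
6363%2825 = 713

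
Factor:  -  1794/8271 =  - 598/2757 = - 2^1*3^(  -  1)*13^1 * 23^1*919^( -1 )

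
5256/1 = 5256 =5256.00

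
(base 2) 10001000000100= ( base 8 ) 21004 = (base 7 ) 34250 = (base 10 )8708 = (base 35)73S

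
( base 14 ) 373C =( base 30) als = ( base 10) 9658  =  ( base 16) 25ba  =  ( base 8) 22672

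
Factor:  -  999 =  - 3^3 *37^1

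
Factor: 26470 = 2^1*5^1*2647^1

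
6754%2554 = 1646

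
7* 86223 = 603561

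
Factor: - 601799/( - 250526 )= 2^ ( - 1)*11^1* 229^( - 1 )*547^( - 1)*54709^1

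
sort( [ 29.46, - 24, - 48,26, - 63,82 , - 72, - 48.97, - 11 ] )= [ - 72, - 63, - 48.97, - 48, - 24 , - 11, 26,29.46,82 ]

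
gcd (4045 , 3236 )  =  809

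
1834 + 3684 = 5518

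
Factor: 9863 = 7^1*1409^1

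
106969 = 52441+54528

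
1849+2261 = 4110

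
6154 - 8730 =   -  2576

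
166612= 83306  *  2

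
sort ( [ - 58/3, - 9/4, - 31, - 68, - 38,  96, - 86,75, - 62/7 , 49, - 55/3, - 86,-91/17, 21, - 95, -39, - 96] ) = [ - 96, - 95, - 86, - 86 , - 68 , - 39 ,-38,  -  31, - 58/3, - 55/3, - 62/7 ,-91/17 , - 9/4 , 21,  49 , 75,96 ] 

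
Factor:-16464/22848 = - 2^( - 2) *7^2*17^( - 1) =- 49/68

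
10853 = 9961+892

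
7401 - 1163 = 6238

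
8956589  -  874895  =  8081694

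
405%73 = 40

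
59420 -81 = 59339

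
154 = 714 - 560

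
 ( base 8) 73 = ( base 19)32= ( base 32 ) 1r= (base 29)21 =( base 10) 59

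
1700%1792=1700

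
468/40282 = 234/20141 = 0.01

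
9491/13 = 9491/13  =  730.08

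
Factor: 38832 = 2^4*3^1*809^1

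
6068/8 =758 + 1/2 = 758.50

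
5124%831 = 138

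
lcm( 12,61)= 732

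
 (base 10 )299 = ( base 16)12b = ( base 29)a9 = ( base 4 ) 10223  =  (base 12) 20b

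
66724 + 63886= 130610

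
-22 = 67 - 89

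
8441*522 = 4406202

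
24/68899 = 24/68899 = 0.00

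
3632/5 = 3632/5 = 726.40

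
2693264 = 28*96188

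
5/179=5/179 = 0.03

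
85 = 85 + 0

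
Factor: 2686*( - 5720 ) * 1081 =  - 2^4*5^1*11^1*13^1*17^1*23^1*47^1*79^1 = - 16608397520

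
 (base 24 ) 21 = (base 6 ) 121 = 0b110001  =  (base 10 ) 49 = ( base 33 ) 1g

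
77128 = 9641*8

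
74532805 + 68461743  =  142994548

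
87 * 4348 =378276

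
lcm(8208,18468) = 73872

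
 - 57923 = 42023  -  99946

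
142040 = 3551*40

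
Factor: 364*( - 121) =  - 44044 =- 2^2*7^1*11^2*13^1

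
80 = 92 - 12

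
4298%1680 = 938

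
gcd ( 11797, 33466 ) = 1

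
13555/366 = 13555/366= 37.04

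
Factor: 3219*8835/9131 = 3^2 * 5^1 *19^1*23^( - 1 )*29^1*31^1*37^1*397^( - 1)=28439865/9131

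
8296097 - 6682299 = 1613798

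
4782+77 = 4859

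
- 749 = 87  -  836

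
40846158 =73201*558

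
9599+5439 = 15038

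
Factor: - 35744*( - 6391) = 2^5*7^1*11^1*83^1*1117^1 = 228439904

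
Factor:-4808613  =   - 3^1 *409^1*3919^1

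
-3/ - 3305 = 3/3305= 0.00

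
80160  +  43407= 123567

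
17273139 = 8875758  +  8397381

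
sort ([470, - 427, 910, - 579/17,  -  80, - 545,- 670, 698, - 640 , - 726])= [  -  726,-670, - 640,- 545 ,  -  427 , - 80, - 579/17, 470, 698,910]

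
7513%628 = 605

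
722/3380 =361/1690 = 0.21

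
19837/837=19837/837  =  23.70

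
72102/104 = 693 + 15/52=693.29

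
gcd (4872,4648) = 56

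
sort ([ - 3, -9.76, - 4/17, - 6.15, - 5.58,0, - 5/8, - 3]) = [ - 9.76, - 6.15, - 5.58,-3, - 3, - 5/8, -4/17,0 ] 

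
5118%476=358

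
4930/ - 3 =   -  4930/3 = - 1643.33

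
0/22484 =0 = 0.00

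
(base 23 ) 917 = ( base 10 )4791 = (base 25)7GG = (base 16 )12b7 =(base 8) 11267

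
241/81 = 241/81= 2.98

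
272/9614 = 136/4807 = 0.03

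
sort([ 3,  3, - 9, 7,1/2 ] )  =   [ - 9,1/2  ,  3, 3,7 ]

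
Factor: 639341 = 47^1*61^1*223^1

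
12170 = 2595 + 9575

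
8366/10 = 836  +  3/5 = 836.60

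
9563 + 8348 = 17911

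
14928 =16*933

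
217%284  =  217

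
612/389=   612/389=1.57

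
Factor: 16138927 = 7^1* 191^1*12071^1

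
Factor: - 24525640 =  -  2^3*5^1*613141^1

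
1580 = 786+794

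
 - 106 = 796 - 902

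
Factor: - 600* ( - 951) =2^3*3^2 * 5^2*317^1  =  570600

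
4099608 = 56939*72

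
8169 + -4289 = 3880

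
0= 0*( - 485 )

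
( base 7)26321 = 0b1101101101110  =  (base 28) 8qm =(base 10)7022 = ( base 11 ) 5304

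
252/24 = 10+1/2 = 10.50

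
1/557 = 1/557 =0.00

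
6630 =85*78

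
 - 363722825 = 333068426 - 696791251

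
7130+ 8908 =16038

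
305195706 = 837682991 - 532487285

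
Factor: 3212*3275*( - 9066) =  - 95367973800 = - 2^3*3^1*5^2*11^1 *73^1 * 131^1*1511^1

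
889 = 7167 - 6278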